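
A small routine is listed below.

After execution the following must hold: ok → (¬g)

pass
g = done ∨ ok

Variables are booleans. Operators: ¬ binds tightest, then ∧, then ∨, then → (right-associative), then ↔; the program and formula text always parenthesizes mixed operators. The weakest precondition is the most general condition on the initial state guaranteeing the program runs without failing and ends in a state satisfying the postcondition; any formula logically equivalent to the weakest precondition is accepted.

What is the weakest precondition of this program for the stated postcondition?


Working backward. After the program, ok → (¬g) must hold.
Before g := done ∨ ok: ok → (¬(done ∨ ok))
Before skip: ok → (¬(done ∨ ok))
Answer: WP = ok → (¬(done ∨ ok))


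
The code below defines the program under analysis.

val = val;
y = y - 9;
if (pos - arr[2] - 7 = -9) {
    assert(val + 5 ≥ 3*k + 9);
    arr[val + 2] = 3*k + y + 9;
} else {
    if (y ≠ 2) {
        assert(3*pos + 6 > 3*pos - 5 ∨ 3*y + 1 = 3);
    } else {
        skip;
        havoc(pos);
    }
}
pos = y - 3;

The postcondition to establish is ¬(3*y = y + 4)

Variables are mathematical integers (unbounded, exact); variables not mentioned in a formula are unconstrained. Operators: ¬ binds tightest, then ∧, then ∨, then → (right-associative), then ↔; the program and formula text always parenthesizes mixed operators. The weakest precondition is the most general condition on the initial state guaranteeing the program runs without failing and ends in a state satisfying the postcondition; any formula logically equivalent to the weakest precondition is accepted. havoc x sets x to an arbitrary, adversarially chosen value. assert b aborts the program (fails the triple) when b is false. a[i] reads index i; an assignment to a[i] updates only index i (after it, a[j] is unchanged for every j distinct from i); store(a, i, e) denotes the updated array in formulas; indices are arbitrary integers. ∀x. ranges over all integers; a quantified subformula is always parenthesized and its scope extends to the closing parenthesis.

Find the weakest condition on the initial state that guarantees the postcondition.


Working backward. After the program, the postcondition ¬(3*y = y + 4) must hold; in canonical form it is ¬(2*y = 4).
Before pos := y - 3: ¬(2*y = 4)
Then branch requires val ≥ 3*k + 4 ∧ (¬(2*y = 4)); else branch requires (y ≠ 2 → (¬(2*y = 4))) ∧ ((¬(y ≠ 2)) → (¬(2*y = 4))).
Before the if: (pos = arr[2] - 2 → (val ≥ 3*k + 4 ∧ (¬(2*y = 4)))) ∧ ((¬(pos = arr[2] - 2)) → ((y ≠ 2 → (¬(2*y = 4))) ∧ ((¬(y ≠ 2)) → (¬(2*y = 4)))))
Before y := y - 9: (pos = arr[2] - 2 → (val ≥ 3*k + 4 ∧ (¬(2*y = 22)))) ∧ ((¬(pos = arr[2] - 2)) → ((y ≠ 11 → (¬(2*y = 22))) ∧ ((¬(y ≠ 11)) → (¬(2*y = 22)))))
Before val := val: (pos = arr[2] - 2 → (val ≥ 3*k + 4 ∧ (¬(2*y = 22)))) ∧ ((¬(pos = arr[2] - 2)) → ((y ≠ 11 → (¬(2*y = 22))) ∧ ((¬(y ≠ 11)) → (¬(2*y = 22)))))
Answer: WP = (pos = arr[2] - 2 → (val ≥ 3*k + 4 ∧ (¬(2*y = 22)))) ∧ ((¬(pos = arr[2] - 2)) → ((y ≠ 11 → (¬(2*y = 22))) ∧ ((¬(y ≠ 11)) → (¬(2*y = 22)))))


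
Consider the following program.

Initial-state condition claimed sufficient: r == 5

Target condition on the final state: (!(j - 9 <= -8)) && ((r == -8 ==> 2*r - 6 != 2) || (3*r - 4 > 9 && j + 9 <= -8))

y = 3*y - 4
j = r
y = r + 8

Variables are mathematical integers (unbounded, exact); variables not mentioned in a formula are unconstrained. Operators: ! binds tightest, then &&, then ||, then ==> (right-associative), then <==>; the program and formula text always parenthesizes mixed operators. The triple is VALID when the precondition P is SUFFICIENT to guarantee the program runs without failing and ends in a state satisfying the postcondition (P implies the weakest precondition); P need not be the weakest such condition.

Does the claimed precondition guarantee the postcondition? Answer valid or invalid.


Working backward. After the program, the postcondition (!(j - 9 <= -8)) && ((r == -8 ==> 2*r - 6 != 2) || (3*r - 4 > 9 && j + 9 <= -8)) must hold; in canonical form it is (!(j <= 1)) && ((r == -8 ==> 2*r != 8) || (3*r > 13 && j <= -17)).
Before y := r + 8: (!(j <= 1)) && ((r == -8 ==> 2*r != 8) || (3*r > 13 && j <= -17))
Before j := r: (!(r <= 1)) && ((r == -8 ==> 2*r != 8) || (3*r > 13 && r <= -17))
Before y := 3*y - 4: (!(r <= 1)) && ((r == -8 ==> 2*r != 8) || (3*r > 13 && r <= -17))
The weakest precondition is (!(r <= 1)) && ((r == -8 ==> 2*r != 8) || (3*r > 13 && r <= -17)).
Check whether r == 5 implies it.
Every state satisfying the precondition satisfies the weakest precondition: the implication holds.
Answer: valid


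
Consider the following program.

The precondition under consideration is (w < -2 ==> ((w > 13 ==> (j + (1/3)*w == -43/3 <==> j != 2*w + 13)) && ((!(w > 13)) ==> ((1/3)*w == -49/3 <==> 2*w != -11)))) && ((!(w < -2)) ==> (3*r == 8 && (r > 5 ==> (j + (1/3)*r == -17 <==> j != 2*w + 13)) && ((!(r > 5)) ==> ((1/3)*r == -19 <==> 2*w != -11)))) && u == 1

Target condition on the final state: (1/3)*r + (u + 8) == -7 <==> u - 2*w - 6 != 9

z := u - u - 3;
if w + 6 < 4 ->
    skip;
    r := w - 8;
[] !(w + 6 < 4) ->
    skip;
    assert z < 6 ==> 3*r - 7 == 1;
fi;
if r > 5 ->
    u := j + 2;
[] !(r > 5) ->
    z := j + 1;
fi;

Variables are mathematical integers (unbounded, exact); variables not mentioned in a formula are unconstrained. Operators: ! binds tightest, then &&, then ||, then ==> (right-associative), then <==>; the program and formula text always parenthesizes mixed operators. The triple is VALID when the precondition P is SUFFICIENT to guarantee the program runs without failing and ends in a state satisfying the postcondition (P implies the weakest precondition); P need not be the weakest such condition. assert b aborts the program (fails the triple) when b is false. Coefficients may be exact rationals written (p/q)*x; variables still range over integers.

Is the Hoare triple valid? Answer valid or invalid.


Working backward. After the program, the postcondition (1/3)*r + (u + 8) == -7 <==> u - 2*w - 6 != 9 must hold; in canonical form it is (1/3)*r + u == -15 <==> u != 2*w + 15.
Then branch requires j + (1/3)*r == -17 <==> j != 2*w + 13; else branch requires (1/3)*r + u == -15 <==> u != 2*w + 15.
Before the if: (r > 5 ==> (j + (1/3)*r == -17 <==> j != 2*w + 13)) && ((!(r > 5)) ==> ((1/3)*r + u == -15 <==> u != 2*w + 15))
Then branch requires (w > 13 ==> (j + (1/3)*w == -43/3 <==> j != 2*w + 13)) && ((!(w > 13)) ==> (u + (1/3)*w == -37/3 <==> u != 2*w + 15)); else branch requires (z < 6 ==> 3*r == 8) && (r > 5 ==> (j + (1/3)*r == -17 <==> j != 2*w + 13)) && ((!(r > 5)) ==> ((1/3)*r + u == -15 <==> u != 2*w + 15)).
Before the if: (w < -2 ==> ((w > 13 ==> (j + (1/3)*w == -43/3 <==> j != 2*w + 13)) && ((!(w > 13)) ==> (u + (1/3)*w == -37/3 <==> u != 2*w + 15)))) && ((!(w < -2)) ==> ((z < 6 ==> 3*r == 8) && (r > 5 ==> (j + (1/3)*r == -17 <==> j != 2*w + 13)) && ((!(r > 5)) ==> ((1/3)*r + u == -15 <==> u != 2*w + 15))))
Before z := u - u - 3: (w < -2 ==> ((w > 13 ==> (j + (1/3)*w == -43/3 <==> j != 2*w + 13)) && ((!(w > 13)) ==> (u + (1/3)*w == -37/3 <==> u != 2*w + 15)))) && ((!(w < -2)) ==> (3*r == 8 && (r > 5 ==> (j + (1/3)*r == -17 <==> j != 2*w + 13)) && ((!(r > 5)) ==> ((1/3)*r + u == -15 <==> u != 2*w + 15))))
The weakest precondition is (w < -2 ==> ((w > 13 ==> (j + (1/3)*w == -43/3 <==> j != 2*w + 13)) && ((!(w > 13)) ==> (u + (1/3)*w == -37/3 <==> u != 2*w + 15)))) && ((!(w < -2)) ==> (3*r == 8 && (r > 5 ==> (j + (1/3)*r == -17 <==> j != 2*w + 13)) && ((!(r > 5)) ==> ((1/3)*r + u == -15 <==> u != 2*w + 15)))).
Check whether (w < -2 ==> ((w > 13 ==> (j + (1/3)*w == -43/3 <==> j != 2*w + 13)) && ((!(w > 13)) ==> ((1/3)*w == -49/3 <==> 2*w != -11)))) && ((!(w < -2)) ==> (3*r == 8 && (r > 5 ==> (j + (1/3)*r == -17 <==> j != 2*w + 13)) && ((!(r > 5)) ==> ((1/3)*r == -19 <==> 2*w != -11)))) && u == 1 implies it.
Countermodel: at the initial state j = 0, r = 0, u = 1, w = -49, the precondition holds but the weakest precondition fails.
Answer: invalid


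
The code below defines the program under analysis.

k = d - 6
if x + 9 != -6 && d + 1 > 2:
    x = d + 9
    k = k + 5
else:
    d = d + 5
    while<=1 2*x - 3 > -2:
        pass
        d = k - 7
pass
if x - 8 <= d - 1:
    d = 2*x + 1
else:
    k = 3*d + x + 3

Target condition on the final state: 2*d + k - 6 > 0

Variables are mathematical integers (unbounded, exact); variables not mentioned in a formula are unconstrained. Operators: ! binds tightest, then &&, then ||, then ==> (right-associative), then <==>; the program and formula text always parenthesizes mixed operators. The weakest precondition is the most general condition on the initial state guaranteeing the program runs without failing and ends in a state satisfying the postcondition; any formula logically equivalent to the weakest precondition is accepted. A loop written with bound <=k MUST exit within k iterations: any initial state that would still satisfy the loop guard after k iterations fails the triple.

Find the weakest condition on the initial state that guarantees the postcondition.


Working backward. After the program, the postcondition 2*d + k - 6 > 0 must hold; in canonical form it is 2*d + k > 6.
Then branch requires k + 4*x > 4; else branch requires 5*d + x > 3.
Before the if: (x <= d + 7 ==> k + 4*x > 4) && ((!(x <= d + 7)) ==> 5*d + x > 3)
Before skip: (x <= d + 7 ==> k + 4*x > 4) && ((!(x <= d + 7)) ==> 5*d + x > 3)
Then branch requires 6*d > -6; else branch requires (2*x > 1 ==> ((!(2*x > 1)) && (x <= k ==> k + 4*x > 4) && ((!(x <= k)) ==> 5*k + x > 38))) && ((!(2*x > 1)) ==> ((x <= d + 12 ==> k + 4*x > 4) && ((!(x <= d + 12)) ==> 5*d + x > -22))).
Before the if: ((x != -15 && d > 1) ==> 6*d > -6) && ((!(x != -15 && d > 1)) ==> ((2*x > 1 ==> ((!(2*x > 1)) && (x <= k ==> k + 4*x > 4) && ((!(x <= k)) ==> 5*k + x > 38))) && ((!(2*x > 1)) ==> ((x <= d + 12 ==> k + 4*x > 4) && ((!(x <= d + 12)) ==> 5*d + x > -22)))))
Before k := d - 6: ((x != -15 && d > 1) ==> 6*d > -6) && ((!(x != -15 && d > 1)) ==> ((2*x > 1 ==> ((!(2*x > 1)) && (x <= d - 6 ==> d + 4*x > 10) && ((!(x <= d - 6)) ==> 5*d + x > 68))) && ((!(2*x > 1)) ==> ((x <= d + 12 ==> d + 4*x > 10) && ((!(x <= d + 12)) ==> 5*d + x > -22)))))
Answer: WP = ((x != -15 && d > 1) ==> 6*d > -6) && ((!(x != -15 && d > 1)) ==> ((2*x > 1 ==> ((!(2*x > 1)) && (x <= d - 6 ==> d + 4*x > 10) && ((!(x <= d - 6)) ==> 5*d + x > 68))) && ((!(2*x > 1)) ==> ((x <= d + 12 ==> d + 4*x > 10) && ((!(x <= d + 12)) ==> 5*d + x > -22)))))


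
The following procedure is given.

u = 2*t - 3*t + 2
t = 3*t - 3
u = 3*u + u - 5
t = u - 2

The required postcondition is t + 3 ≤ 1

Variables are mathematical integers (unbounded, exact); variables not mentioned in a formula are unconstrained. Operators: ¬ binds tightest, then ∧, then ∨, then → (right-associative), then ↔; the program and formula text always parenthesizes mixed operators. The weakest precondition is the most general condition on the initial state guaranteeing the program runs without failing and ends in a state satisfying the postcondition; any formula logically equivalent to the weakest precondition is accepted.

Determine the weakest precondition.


Working backward. After the program, the postcondition t + 3 ≤ 1 must hold; in canonical form it is t ≤ -2.
Before t := u - 2: u ≤ 0
Before u := 3*u + u - 5: 4*u ≤ 5
Before t := 3*t - 3: 4*u ≤ 5
Before u := 2*t - 3*t + 2: 4*t ≥ 3
Answer: WP = 4*t ≥ 3


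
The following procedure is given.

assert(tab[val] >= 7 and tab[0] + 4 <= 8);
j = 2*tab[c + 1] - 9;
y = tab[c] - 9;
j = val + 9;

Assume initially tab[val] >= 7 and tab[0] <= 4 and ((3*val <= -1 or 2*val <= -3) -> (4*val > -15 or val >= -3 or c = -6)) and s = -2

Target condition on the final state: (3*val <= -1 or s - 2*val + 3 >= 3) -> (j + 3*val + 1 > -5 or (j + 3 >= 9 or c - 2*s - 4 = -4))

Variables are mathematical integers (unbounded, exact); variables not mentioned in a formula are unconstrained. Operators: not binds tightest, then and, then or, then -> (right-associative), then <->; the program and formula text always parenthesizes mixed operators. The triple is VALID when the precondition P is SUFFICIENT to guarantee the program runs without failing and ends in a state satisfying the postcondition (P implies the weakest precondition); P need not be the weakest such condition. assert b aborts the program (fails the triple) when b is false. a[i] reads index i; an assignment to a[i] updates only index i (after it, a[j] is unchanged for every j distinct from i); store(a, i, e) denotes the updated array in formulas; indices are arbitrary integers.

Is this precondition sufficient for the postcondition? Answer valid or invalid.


Working backward. After the program, the postcondition (3*val <= -1 or s - 2*val + 3 >= 3) -> (j + 3*val + 1 > -5 or (j + 3 >= 9 or c - 2*s - 4 = -4)) must hold; in canonical form it is (3*val <= -1 or s >= 2*val) -> (j + 3*val > -6 or j >= 6 or c = 2*s).
Before j := val + 9: (3*val <= -1 or s >= 2*val) -> (4*val > -15 or val >= -3 or c = 2*s)
Before y := tab[c] - 9: (3*val <= -1 or s >= 2*val) -> (4*val > -15 or val >= -3 or c = 2*s)
Before j := 2*tab[c + 1] - 9: (3*val <= -1 or s >= 2*val) -> (4*val > -15 or val >= -3 or c = 2*s)
Before assert tab[val] >= 7 and tab[0] + 4 <= 8: tab[val] >= 7 and tab[0] <= 4 and ((3*val <= -1 or s >= 2*val) -> (4*val > -15 or val >= -3 or c = 2*s))
The weakest precondition is tab[val] >= 7 and tab[0] <= 4 and ((3*val <= -1 or s >= 2*val) -> (4*val > -15 or val >= -3 or c = 2*s)).
Check whether tab[val] >= 7 and tab[0] <= 4 and ((3*val <= -1 or 2*val <= -3) -> (4*val > -15 or val >= -3 or c = -6)) and s = -2 implies it.
Countermodel: at the initial state c = -6, s = -2, tab = {[-4] = 7, [0] = -17422, elsewhere 7}, val = -4, the precondition holds but the weakest precondition fails.
Answer: invalid


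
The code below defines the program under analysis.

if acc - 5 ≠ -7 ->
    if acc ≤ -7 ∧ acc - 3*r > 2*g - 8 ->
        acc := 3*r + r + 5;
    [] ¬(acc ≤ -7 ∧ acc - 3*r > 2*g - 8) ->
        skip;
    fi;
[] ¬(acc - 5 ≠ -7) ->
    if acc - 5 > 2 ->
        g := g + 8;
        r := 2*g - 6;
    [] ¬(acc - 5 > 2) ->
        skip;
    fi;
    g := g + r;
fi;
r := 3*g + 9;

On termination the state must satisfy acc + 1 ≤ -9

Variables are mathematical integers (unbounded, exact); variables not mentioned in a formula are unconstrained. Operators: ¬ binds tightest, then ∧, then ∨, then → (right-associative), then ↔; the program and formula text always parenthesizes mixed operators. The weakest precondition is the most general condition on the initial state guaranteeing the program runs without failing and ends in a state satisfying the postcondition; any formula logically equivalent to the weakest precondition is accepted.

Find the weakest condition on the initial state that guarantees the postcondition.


Working backward. After the program, the postcondition acc + 1 ≤ -9 must hold; in canonical form it is acc ≤ -10.
Before r := 3*g + 9: acc ≤ -10
Then branch requires ((acc ≤ -7 ∧ acc > 2*g + 3*r - 8) → 4*r ≤ -15) ∧ ((¬(acc ≤ -7 ∧ acc > 2*g + 3*r - 8)) → acc ≤ -10); else branch requires (acc > 7 → acc ≤ -10) ∧ ((¬(acc > 7)) → acc ≤ -10).
Before the if: (acc ≠ -2 → (((acc ≤ -7 ∧ acc > 2*g + 3*r - 8) → 4*r ≤ -15) ∧ ((¬(acc ≤ -7 ∧ acc > 2*g + 3*r - 8)) → acc ≤ -10))) ∧ ((¬(acc ≠ -2)) → ((acc > 7 → acc ≤ -10) ∧ ((¬(acc > 7)) → acc ≤ -10)))
Answer: WP = (acc ≠ -2 → (((acc ≤ -7 ∧ acc > 2*g + 3*r - 8) → 4*r ≤ -15) ∧ ((¬(acc ≤ -7 ∧ acc > 2*g + 3*r - 8)) → acc ≤ -10))) ∧ ((¬(acc ≠ -2)) → ((acc > 7 → acc ≤ -10) ∧ ((¬(acc > 7)) → acc ≤ -10)))


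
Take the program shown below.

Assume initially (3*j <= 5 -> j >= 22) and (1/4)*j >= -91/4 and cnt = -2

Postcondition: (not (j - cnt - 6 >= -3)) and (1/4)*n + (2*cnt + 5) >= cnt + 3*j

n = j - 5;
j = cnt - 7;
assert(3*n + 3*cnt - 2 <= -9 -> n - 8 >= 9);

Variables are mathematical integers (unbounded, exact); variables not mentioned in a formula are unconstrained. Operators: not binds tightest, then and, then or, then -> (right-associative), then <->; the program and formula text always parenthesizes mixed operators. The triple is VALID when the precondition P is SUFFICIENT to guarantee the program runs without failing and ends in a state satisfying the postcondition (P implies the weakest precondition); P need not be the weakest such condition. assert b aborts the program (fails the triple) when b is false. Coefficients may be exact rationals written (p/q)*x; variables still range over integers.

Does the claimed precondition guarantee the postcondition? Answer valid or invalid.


Working backward. After the program, the postcondition (not (j - cnt - 6 >= -3)) and (1/4)*n + (2*cnt + 5) >= cnt + 3*j must hold; in canonical form it is (not (j >= cnt + 3)) and cnt + (1/4)*n >= 3*j - 5.
Before assert 3*n + 3*cnt - 2 <= -9 -> n - 8 >= 9: (3*cnt + 3*n <= -7 -> n >= 17) and (not (j >= cnt + 3)) and cnt + (1/4)*n >= 3*j - 5
Before j := cnt - 7: (3*cnt + 3*n <= -7 -> n >= 17) and (1/4)*n >= 2*cnt - 26
Before n := j - 5: (3*cnt + 3*j <= 8 -> j >= 22) and (1/4)*j >= 2*cnt - 99/4
The weakest precondition is (3*cnt + 3*j <= 8 -> j >= 22) and (1/4)*j >= 2*cnt - 99/4.
Check whether (3*j <= 5 -> j >= 22) and (1/4)*j >= -91/4 and cnt = -2 implies it.
Countermodel: at the initial state cnt = -2, j = 2, the precondition holds but the weakest precondition fails.
Answer: invalid


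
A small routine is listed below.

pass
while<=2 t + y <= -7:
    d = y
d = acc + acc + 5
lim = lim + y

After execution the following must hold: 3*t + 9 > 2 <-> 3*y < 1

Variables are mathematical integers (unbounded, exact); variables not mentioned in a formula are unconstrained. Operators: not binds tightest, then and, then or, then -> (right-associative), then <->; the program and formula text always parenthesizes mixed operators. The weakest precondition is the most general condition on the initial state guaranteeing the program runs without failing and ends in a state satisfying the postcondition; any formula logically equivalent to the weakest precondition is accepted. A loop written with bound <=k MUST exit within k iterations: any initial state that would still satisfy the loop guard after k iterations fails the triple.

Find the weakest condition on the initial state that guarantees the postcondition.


Working backward. After the program, the postcondition 3*t + 9 > 2 <-> 3*y < 1 must hold; in canonical form it is 3*t > -7 <-> 3*y < 1.
Before lim := lim + y: 3*t > -7 <-> 3*y < 1
Before d := acc + acc + 5: 3*t > -7 <-> 3*y < 1
Before the loop (bound <=2), unroll the exhaustion recursion (WP_0 = exit-now case; WP_j = one more guarded iteration, up to j = 2):
  WP_0: (not (t + y <= -7)) and (3*t > -7 <-> 3*y < 1)
  WP_1: (t + y <= -7 -> ((not (t + y <= -7)) and (3*t > -7 <-> 3*y < 1))) and ((not (t + y <= -7)) -> (3*t > -7 <-> 3*y < 1))
  WP_2: (t + y <= -7 -> ((t + y <= -7 -> ((not (t + y <= -7)) and (3*t > -7 <-> 3*y < 1))) and ((not (t + y <= -7)) -> (3*t > -7 <-> 3*y < 1)))) and ((not (t + y <= -7)) -> (3*t > -7 <-> 3*y < 1))
So before the loop: (t + y <= -7 -> ((t + y <= -7 -> ((not (t + y <= -7)) and (3*t > -7 <-> 3*y < 1))) and ((not (t + y <= -7)) -> (3*t > -7 <-> 3*y < 1)))) and ((not (t + y <= -7)) -> (3*t > -7 <-> 3*y < 1))
Before skip: (t + y <= -7 -> ((t + y <= -7 -> ((not (t + y <= -7)) and (3*t > -7 <-> 3*y < 1))) and ((not (t + y <= -7)) -> (3*t > -7 <-> 3*y < 1)))) and ((not (t + y <= -7)) -> (3*t > -7 <-> 3*y < 1))
Answer: WP = (t + y <= -7 -> ((t + y <= -7 -> ((not (t + y <= -7)) and (3*t > -7 <-> 3*y < 1))) and ((not (t + y <= -7)) -> (3*t > -7 <-> 3*y < 1)))) and ((not (t + y <= -7)) -> (3*t > -7 <-> 3*y < 1))


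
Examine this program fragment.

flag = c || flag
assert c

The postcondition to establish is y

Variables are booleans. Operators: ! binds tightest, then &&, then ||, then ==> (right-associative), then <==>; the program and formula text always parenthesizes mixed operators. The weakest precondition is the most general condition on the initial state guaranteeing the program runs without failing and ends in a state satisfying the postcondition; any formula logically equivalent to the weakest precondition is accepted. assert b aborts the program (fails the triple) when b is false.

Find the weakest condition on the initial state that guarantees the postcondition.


Working backward. After the program, y must hold.
Before assert c: c && y
Before flag := c || flag: c && y
Answer: WP = c && y


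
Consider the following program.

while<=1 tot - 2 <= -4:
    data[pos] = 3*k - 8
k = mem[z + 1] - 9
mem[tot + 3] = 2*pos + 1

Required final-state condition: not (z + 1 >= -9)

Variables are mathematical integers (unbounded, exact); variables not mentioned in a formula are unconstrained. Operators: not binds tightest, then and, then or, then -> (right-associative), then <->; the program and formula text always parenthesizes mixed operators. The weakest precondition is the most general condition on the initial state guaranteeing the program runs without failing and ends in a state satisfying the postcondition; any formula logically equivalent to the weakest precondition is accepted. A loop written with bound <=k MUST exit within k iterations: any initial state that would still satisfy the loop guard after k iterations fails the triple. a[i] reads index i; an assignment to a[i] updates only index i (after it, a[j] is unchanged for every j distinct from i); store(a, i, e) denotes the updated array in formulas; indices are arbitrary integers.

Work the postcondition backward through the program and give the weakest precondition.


Working backward. After the program, the postcondition not (z + 1 >= -9) must hold; in canonical form it is not (z >= -10).
Before mem[tot + 3] := 2*pos + 1: not (z >= -10)
Before k := mem[z + 1] - 9: not (z >= -10)
Before the loop (bound <=1), unroll the exhaustion recursion (WP_0 = exit-now case; WP_j = one more guarded iteration, up to j = 1):
  WP_0: (not (tot <= -2)) and (not (z >= -10))
  WP_1: (tot <= -2 -> ((not (tot <= -2)) and (not (z >= -10)))) and ((not (tot <= -2)) -> (not (z >= -10)))
So before the loop: (tot <= -2 -> ((not (tot <= -2)) and (not (z >= -10)))) and ((not (tot <= -2)) -> (not (z >= -10)))
Answer: WP = (tot <= -2 -> ((not (tot <= -2)) and (not (z >= -10)))) and ((not (tot <= -2)) -> (not (z >= -10)))


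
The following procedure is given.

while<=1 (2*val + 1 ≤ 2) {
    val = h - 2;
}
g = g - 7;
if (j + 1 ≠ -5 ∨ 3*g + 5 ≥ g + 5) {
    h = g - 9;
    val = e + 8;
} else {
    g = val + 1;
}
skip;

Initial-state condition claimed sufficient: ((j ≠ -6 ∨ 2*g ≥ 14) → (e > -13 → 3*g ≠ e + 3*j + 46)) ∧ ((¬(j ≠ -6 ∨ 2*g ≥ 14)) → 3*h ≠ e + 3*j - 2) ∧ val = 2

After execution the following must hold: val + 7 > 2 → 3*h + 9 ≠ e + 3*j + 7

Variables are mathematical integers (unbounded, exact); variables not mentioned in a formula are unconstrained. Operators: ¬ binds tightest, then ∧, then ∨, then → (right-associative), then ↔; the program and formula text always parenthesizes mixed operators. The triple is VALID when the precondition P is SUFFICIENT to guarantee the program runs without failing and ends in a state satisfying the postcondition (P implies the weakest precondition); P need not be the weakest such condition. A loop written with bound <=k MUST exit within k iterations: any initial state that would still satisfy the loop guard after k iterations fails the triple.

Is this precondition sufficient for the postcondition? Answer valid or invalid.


Working backward. After the program, the postcondition val + 7 > 2 → 3*h + 9 ≠ e + 3*j + 7 must hold; in canonical form it is val > -5 → 3*h ≠ e + 3*j - 2.
Before skip: val > -5 → 3*h ≠ e + 3*j - 2
Then branch requires e > -13 → 3*g ≠ e + 3*j + 25; else branch requires val > -5 → 3*h ≠ e + 3*j - 2.
Before the if: ((j ≠ -6 ∨ 2*g ≥ 0) → (e > -13 → 3*g ≠ e + 3*j + 25)) ∧ ((¬(j ≠ -6 ∨ 2*g ≥ 0)) → (val > -5 → 3*h ≠ e + 3*j - 2))
Before g := g - 7: ((j ≠ -6 ∨ 2*g ≥ 14) → (e > -13 → 3*g ≠ e + 3*j + 46)) ∧ ((¬(j ≠ -6 ∨ 2*g ≥ 14)) → (val > -5 → 3*h ≠ e + 3*j - 2))
Before the loop (bound <=1), unroll the exhaustion recursion (WP_0 = exit-now case; WP_j = one more guarded iteration, up to j = 1):
  WP_0: (¬(2*val ≤ 1)) ∧ ((j ≠ -6 ∨ 2*g ≥ 14) → (e > -13 → 3*g ≠ e + 3*j + 46)) ∧ ((¬(j ≠ -6 ∨ 2*g ≥ 14)) → (val > -5 → 3*h ≠ e + 3*j - 2))
  WP_1: (2*val ≤ 1 → ((¬(2*h ≤ 5)) ∧ ((j ≠ -6 ∨ 2*g ≥ 14) → (e > -13 → 3*g ≠ e + 3*j + 46)) ∧ ((¬(j ≠ -6 ∨ 2*g ≥ 14)) → (h > -3 → 3*h ≠ e + 3*j - 2)))) ∧ ((¬(2*val ≤ 1)) → (((j ≠ -6 ∨ 2*g ≥ 14) → (e > -13 → 3*g ≠ e + 3*j + 46)) ∧ ((¬(j ≠ -6 ∨ 2*g ≥ 14)) → (val > -5 → 3*h ≠ e + 3*j - 2))))
So before the loop: (2*val ≤ 1 → ((¬(2*h ≤ 5)) ∧ ((j ≠ -6 ∨ 2*g ≥ 14) → (e > -13 → 3*g ≠ e + 3*j + 46)) ∧ ((¬(j ≠ -6 ∨ 2*g ≥ 14)) → (h > -3 → 3*h ≠ e + 3*j - 2)))) ∧ ((¬(2*val ≤ 1)) → (((j ≠ -6 ∨ 2*g ≥ 14) → (e > -13 → 3*g ≠ e + 3*j + 46)) ∧ ((¬(j ≠ -6 ∨ 2*g ≥ 14)) → (val > -5 → 3*h ≠ e + 3*j - 2))))
The weakest precondition is (2*val ≤ 1 → ((¬(2*h ≤ 5)) ∧ ((j ≠ -6 ∨ 2*g ≥ 14) → (e > -13 → 3*g ≠ e + 3*j + 46)) ∧ ((¬(j ≠ -6 ∨ 2*g ≥ 14)) → (h > -3 → 3*h ≠ e + 3*j - 2)))) ∧ ((¬(2*val ≤ 1)) → (((j ≠ -6 ∨ 2*g ≥ 14) → (e > -13 → 3*g ≠ e + 3*j + 46)) ∧ ((¬(j ≠ -6 ∨ 2*g ≥ 14)) → (val > -5 → 3*h ≠ e + 3*j - 2)))).
Check whether ((j ≠ -6 ∨ 2*g ≥ 14) → (e > -13 → 3*g ≠ e + 3*j + 46)) ∧ ((¬(j ≠ -6 ∨ 2*g ≥ 14)) → 3*h ≠ e + 3*j - 2) ∧ val = 2 implies it.
Every state satisfying the precondition satisfies the weakest precondition: the implication holds.
Answer: valid


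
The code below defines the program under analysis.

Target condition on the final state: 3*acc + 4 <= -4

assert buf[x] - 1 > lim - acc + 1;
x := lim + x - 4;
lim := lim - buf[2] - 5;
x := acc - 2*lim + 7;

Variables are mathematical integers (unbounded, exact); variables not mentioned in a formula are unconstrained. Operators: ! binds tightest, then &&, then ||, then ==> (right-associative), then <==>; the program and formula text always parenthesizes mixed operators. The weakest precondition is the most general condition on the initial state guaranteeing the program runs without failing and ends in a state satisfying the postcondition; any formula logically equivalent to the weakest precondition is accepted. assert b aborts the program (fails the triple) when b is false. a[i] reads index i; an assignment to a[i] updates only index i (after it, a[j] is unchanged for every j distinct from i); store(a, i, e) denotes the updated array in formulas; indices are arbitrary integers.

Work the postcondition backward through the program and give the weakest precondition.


Working backward. After the program, the postcondition 3*acc + 4 <= -4 must hold; in canonical form it is 3*acc <= -8.
Before x := acc - 2*lim + 7: 3*acc <= -8
Before lim := lim - buf[2] - 5: 3*acc <= -8
Before x := lim + x - 4: 3*acc <= -8
Before assert buf[x] - 1 > lim - acc + 1: buf[x] + acc > lim + 2 && 3*acc <= -8
Answer: WP = buf[x] + acc > lim + 2 && 3*acc <= -8


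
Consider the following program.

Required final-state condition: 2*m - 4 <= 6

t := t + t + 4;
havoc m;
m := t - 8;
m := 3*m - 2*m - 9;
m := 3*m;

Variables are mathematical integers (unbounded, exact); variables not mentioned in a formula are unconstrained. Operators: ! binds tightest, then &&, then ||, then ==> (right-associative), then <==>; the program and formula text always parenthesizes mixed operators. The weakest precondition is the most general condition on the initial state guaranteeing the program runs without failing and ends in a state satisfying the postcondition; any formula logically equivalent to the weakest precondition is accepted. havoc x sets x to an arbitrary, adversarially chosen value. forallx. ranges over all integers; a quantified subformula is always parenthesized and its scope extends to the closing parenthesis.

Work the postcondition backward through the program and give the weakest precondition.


Working backward. After the program, the postcondition 2*m - 4 <= 6 must hold; in canonical form it is 2*m <= 10.
Before m := 3*m: 6*m <= 10
Before m := 3*m - 2*m - 9: 6*m <= 64
Before m := t - 8: 6*t <= 112
Before havoc m: 6*t <= 112
Before t := t + t + 4: 12*t <= 88
Answer: WP = 12*t <= 88


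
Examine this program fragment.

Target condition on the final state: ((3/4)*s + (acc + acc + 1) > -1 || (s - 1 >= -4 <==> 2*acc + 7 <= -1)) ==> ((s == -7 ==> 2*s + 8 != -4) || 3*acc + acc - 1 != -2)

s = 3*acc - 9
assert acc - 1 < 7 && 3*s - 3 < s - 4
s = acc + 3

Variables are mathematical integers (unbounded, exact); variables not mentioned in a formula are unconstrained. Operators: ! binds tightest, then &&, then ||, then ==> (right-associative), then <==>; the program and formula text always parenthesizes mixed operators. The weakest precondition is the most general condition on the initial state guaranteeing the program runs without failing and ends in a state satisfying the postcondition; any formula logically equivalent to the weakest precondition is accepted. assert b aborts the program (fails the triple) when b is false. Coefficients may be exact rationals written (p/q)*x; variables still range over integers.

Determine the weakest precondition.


Working backward. After the program, the postcondition ((3/4)*s + (acc + acc + 1) > -1 || (s - 1 >= -4 <==> 2*acc + 7 <= -1)) ==> ((s == -7 ==> 2*s + 8 != -4) || 3*acc + acc - 1 != -2) must hold; in canonical form it is (2*acc + (3/4)*s > -2 || (s >= -3 <==> 2*acc <= -8)) ==> ((s == -7 ==> 2*s != -12) || 4*acc != -1).
Before s := acc + 3: ((11/4)*acc > -17/4 || (acc >= -6 <==> 2*acc <= -8)) ==> ((acc == -10 ==> 2*acc != -18) || 4*acc != -1)
Before assert acc - 1 < 7 && 3*s - 3 < s - 4: acc < 8 && 2*s < -1 && (((11/4)*acc > -17/4 || (acc >= -6 <==> 2*acc <= -8)) ==> ((acc == -10 ==> 2*acc != -18) || 4*acc != -1))
Before s := 3*acc - 9: acc < 8 && 6*acc < 17 && (((11/4)*acc > -17/4 || (acc >= -6 <==> 2*acc <= -8)) ==> ((acc == -10 ==> 2*acc != -18) || 4*acc != -1))
Answer: WP = acc < 8 && 6*acc < 17 && (((11/4)*acc > -17/4 || (acc >= -6 <==> 2*acc <= -8)) ==> ((acc == -10 ==> 2*acc != -18) || 4*acc != -1))


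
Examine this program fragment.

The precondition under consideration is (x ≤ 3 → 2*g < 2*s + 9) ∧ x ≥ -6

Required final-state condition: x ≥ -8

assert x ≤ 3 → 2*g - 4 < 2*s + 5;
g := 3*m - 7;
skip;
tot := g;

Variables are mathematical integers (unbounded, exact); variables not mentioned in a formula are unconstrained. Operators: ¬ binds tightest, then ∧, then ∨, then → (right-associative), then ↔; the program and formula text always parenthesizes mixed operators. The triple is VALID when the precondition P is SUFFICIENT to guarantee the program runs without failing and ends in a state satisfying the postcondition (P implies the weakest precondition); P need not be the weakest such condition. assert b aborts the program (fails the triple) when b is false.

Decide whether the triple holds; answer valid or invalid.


Working backward. After the program, x ≥ -8 must hold.
Before tot := g: x ≥ -8
Before skip: x ≥ -8
Before g := 3*m - 7: x ≥ -8
Before assert x ≤ 3 → 2*g - 4 < 2*s + 5: (x ≤ 3 → 2*g < 2*s + 9) ∧ x ≥ -8
The weakest precondition is (x ≤ 3 → 2*g < 2*s + 9) ∧ x ≥ -8.
Check whether (x ≤ 3 → 2*g < 2*s + 9) ∧ x ≥ -6 implies it.
Every state satisfying the precondition satisfies the weakest precondition: the implication holds.
Answer: valid


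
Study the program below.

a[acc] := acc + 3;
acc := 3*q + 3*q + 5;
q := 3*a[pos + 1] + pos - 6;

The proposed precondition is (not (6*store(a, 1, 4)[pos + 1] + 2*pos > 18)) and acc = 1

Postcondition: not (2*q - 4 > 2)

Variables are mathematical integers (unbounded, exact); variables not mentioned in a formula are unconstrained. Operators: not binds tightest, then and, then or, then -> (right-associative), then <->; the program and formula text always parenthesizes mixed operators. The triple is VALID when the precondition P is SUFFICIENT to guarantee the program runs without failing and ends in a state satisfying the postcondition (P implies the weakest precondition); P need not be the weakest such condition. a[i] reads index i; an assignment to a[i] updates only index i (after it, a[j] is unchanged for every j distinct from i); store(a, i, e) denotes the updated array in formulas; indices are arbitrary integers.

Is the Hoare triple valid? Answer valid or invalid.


Working backward. After the program, the postcondition not (2*q - 4 > 2) must hold; in canonical form it is not (2*q > 6).
Before q := 3*a[pos + 1] + pos - 6: not (6*a[pos + 1] + 2*pos > 18)
Before acc := 3*q + 3*q + 5: not (6*a[pos + 1] + 2*pos > 18)
Before a[acc] := acc + 3: not (6*store(a, acc, acc + 3)[pos + 1] + 2*pos > 18)
The weakest precondition is not (6*store(a, acc, acc + 3)[pos + 1] + 2*pos > 18).
Check whether (not (6*store(a, 1, 4)[pos + 1] + 2*pos > 18)) and acc = 1 implies it.
Every state satisfying the precondition satisfies the weakest precondition: the implication holds.
Answer: valid


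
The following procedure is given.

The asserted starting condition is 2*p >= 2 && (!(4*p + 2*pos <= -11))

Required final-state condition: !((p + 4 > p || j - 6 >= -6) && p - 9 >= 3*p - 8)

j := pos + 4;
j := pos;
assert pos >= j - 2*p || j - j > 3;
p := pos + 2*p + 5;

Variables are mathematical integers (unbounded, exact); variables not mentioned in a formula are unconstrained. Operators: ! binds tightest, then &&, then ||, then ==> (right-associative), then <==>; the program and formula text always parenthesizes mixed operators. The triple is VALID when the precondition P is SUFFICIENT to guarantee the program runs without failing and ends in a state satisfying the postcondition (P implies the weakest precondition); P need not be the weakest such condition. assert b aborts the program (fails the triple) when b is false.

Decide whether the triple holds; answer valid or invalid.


Working backward. After the program, the postcondition !((p + 4 > p || j - 6 >= -6) && p - 9 >= 3*p - 8) must hold; in canonical form it is !(2*p <= -1).
Before p := pos + 2*p + 5: !(4*p + 2*pos <= -11)
Before assert pos >= j - 2*p || j - j > 3: 2*p + pos >= j && (!(4*p + 2*pos <= -11))
Before j := pos: 2*p >= 0 && (!(4*p + 2*pos <= -11))
Before j := pos + 4: 2*p >= 0 && (!(4*p + 2*pos <= -11))
The weakest precondition is 2*p >= 0 && (!(4*p + 2*pos <= -11)).
Check whether 2*p >= 2 && (!(4*p + 2*pos <= -11)) implies it.
Every state satisfying the precondition satisfies the weakest precondition: the implication holds.
Answer: valid


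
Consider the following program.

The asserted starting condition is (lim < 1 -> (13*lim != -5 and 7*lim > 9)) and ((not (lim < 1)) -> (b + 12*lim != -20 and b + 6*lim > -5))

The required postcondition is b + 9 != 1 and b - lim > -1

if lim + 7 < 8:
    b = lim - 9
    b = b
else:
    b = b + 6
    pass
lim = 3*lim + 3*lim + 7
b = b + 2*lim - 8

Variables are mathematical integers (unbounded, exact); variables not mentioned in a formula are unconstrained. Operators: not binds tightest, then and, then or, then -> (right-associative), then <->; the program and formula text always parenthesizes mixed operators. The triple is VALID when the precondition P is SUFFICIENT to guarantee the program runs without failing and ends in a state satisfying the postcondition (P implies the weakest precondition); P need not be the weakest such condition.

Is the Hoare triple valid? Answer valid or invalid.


Working backward. After the program, the postcondition b + 9 != 1 and b - lim > -1 must hold; in canonical form it is b != -8 and b > lim - 1.
Before b := b + 2*lim - 8: b + 2*lim != 0 and b + lim > 7
Before lim := 3*lim + 3*lim + 7: b + 12*lim != -14 and b + 6*lim > 0
Then branch requires 13*lim != -5 and 7*lim > 9; else branch requires b + 12*lim != -20 and b + 6*lim > -6.
Before the if: (lim < 1 -> (13*lim != -5 and 7*lim > 9)) and ((not (lim < 1)) -> (b + 12*lim != -20 and b + 6*lim > -6))
The weakest precondition is (lim < 1 -> (13*lim != -5 and 7*lim > 9)) and ((not (lim < 1)) -> (b + 12*lim != -20 and b + 6*lim > -6)).
Check whether (lim < 1 -> (13*lim != -5 and 7*lim > 9)) and ((not (lim < 1)) -> (b + 12*lim != -20 and b + 6*lim > -5)) implies it.
Every state satisfying the precondition satisfies the weakest precondition: the implication holds.
Answer: valid


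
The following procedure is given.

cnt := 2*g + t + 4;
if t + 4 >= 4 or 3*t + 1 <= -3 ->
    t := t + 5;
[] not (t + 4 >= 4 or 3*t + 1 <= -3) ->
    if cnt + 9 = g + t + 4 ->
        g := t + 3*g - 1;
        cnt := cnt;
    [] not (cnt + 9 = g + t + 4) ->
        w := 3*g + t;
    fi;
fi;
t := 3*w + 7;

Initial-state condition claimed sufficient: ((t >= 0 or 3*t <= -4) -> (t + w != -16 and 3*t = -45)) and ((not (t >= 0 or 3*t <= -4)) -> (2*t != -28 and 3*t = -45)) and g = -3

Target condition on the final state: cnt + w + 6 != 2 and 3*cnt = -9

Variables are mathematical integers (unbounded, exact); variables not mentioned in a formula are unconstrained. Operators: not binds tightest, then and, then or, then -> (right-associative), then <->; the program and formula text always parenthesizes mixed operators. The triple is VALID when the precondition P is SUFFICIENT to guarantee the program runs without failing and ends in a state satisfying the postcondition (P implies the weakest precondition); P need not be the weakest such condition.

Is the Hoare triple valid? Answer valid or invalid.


Working backward. After the program, the postcondition cnt + w + 6 != 2 and 3*cnt = -9 must hold; in canonical form it is cnt + w != -4 and 3*cnt = -9.
Before t := 3*w + 7: cnt + w != -4 and 3*cnt = -9
Then branch requires cnt + w != -4 and 3*cnt = -9; else branch requires (cnt = g + t - 5 -> (cnt + w != -4 and 3*cnt = -9)) and ((not (cnt = g + t - 5)) -> (cnt + 3*g + t != -4 and 3*cnt = -9)).
Before the if: ((t >= 0 or 3*t <= -4) -> (cnt + w != -4 and 3*cnt = -9)) and ((not (t >= 0 or 3*t <= -4)) -> ((cnt = g + t - 5 -> (cnt + w != -4 and 3*cnt = -9)) and ((not (cnt = g + t - 5)) -> (cnt + 3*g + t != -4 and 3*cnt = -9))))
Before cnt := 2*g + t + 4: ((t >= 0 or 3*t <= -4) -> (2*g + t + w != -8 and 6*g + 3*t = -21)) and ((not (t >= 0 or 3*t <= -4)) -> ((g = -9 -> (2*g + t + w != -8 and 6*g + 3*t = -21)) and ((not (g = -9)) -> (5*g + 2*t != -8 and 6*g + 3*t = -21))))
The weakest precondition is ((t >= 0 or 3*t <= -4) -> (2*g + t + w != -8 and 6*g + 3*t = -21)) and ((not (t >= 0 or 3*t <= -4)) -> ((g = -9 -> (2*g + t + w != -8 and 6*g + 3*t = -21)) and ((not (g = -9)) -> (5*g + 2*t != -8 and 6*g + 3*t = -21)))).
Check whether ((t >= 0 or 3*t <= -4) -> (t + w != -16 and 3*t = -45)) and ((not (t >= 0 or 3*t <= -4)) -> (2*t != -28 and 3*t = -45)) and g = -3 implies it.
Countermodel: at the initial state g = -3, t = -15, w = 0, the precondition holds but the weakest precondition fails.
Answer: invalid


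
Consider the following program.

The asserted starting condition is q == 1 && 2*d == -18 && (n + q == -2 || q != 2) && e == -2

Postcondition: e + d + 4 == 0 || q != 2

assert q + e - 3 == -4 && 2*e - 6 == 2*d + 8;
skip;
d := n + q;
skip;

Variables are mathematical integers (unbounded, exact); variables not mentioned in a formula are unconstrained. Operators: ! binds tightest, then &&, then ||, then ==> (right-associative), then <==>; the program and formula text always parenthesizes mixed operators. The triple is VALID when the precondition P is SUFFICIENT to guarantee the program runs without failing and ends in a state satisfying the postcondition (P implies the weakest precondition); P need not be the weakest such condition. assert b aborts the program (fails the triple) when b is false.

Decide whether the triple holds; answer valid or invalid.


Working backward. After the program, the postcondition e + d + 4 == 0 || q != 2 must hold; in canonical form it is d + e == -4 || q != 2.
Before skip: d + e == -4 || q != 2
Before d := n + q: e + n + q == -4 || q != 2
Before skip: e + n + q == -4 || q != 2
Before assert q + e - 3 == -4 && 2*e - 6 == 2*d + 8: e + q == -1 && 2*e == 2*d + 14 && (e + n + q == -4 || q != 2)
The weakest precondition is e + q == -1 && 2*e == 2*d + 14 && (e + n + q == -4 || q != 2).
Check whether q == 1 && 2*d == -18 && (n + q == -2 || q != 2) && e == -2 implies it.
Every state satisfying the precondition satisfies the weakest precondition: the implication holds.
Answer: valid
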